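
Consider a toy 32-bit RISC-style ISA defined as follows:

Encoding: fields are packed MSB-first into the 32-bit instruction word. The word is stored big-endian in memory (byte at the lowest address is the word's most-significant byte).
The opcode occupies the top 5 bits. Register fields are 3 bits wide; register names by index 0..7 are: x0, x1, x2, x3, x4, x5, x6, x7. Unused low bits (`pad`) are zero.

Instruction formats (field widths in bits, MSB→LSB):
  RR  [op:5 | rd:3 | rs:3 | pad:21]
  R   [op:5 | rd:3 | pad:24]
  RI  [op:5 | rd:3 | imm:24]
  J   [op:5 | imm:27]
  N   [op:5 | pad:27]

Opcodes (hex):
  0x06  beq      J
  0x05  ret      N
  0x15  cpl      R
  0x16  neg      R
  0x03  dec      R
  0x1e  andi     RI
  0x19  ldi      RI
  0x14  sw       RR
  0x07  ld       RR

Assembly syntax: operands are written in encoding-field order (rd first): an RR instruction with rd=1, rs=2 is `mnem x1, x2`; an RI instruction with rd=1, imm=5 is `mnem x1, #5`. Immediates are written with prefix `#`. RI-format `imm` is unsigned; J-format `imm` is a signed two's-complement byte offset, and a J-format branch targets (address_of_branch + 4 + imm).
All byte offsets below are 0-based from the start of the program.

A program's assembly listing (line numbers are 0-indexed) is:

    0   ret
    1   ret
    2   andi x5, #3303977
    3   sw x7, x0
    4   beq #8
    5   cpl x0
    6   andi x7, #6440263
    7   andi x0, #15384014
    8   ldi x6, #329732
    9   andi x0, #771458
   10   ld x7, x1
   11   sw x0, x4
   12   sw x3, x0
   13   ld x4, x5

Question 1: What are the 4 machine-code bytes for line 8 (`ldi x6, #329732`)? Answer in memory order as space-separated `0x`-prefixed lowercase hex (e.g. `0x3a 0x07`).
0xce 0x05 0x08 0x04

L8: ldi op=0x19:5|rd=6:3|imm=329732:24 ⇒ 0xce050804 ⇒ big ce 05 08 04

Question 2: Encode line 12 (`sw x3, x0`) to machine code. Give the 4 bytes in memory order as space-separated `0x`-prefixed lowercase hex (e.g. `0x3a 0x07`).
line 12 (sw): pack op=0x14:5|rd=3:3|rs=0:3|pad=0:21 = 0xa3000000; big→ a3 00 00 00

0xa3 0x00 0x00 0x00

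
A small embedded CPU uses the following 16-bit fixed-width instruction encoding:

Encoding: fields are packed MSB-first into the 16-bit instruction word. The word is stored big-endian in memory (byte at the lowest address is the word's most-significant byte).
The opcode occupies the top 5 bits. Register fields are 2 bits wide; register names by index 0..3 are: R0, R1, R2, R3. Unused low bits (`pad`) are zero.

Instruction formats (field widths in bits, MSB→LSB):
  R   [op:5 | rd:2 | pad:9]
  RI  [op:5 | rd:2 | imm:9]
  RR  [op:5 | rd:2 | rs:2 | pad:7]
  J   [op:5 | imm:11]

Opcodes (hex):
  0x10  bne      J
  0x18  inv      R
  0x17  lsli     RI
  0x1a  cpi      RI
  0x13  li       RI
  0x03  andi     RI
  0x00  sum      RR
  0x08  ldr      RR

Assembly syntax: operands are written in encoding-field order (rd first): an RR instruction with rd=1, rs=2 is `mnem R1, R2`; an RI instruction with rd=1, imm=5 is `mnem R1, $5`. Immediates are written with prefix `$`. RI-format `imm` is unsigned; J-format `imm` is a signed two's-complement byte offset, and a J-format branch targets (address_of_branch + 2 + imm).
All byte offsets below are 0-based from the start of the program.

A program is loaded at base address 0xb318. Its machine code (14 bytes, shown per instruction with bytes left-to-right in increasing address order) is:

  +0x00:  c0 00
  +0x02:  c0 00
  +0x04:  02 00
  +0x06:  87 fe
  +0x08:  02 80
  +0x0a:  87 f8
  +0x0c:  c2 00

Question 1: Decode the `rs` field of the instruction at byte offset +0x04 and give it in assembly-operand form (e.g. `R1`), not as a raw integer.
R0

[04] 02 00 → 0x0200
  op=0x0200>>11=0x0 ⇒ sum (RR)
  [10:9] rd=1 = R1
  [8:7] rs=0 = R0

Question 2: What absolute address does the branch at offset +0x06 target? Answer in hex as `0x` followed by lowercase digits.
+0x06: 87 fe ⇒ word 0x87fe (big)
  top 5b → 0x10 → bne [J]
  imm: (w>>0)&0x7ff=0x7fe (s11→-2) → $-2
  target = base 0xb318 + off 0x06 + 2 + imm -2 = 0xb31e

0xb31e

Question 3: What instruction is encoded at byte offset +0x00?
inv R0

[00] c0 00 → 0xc000
  opcode bits[15:11]=0x18: inv/R
  [10:9] rd=0 = R0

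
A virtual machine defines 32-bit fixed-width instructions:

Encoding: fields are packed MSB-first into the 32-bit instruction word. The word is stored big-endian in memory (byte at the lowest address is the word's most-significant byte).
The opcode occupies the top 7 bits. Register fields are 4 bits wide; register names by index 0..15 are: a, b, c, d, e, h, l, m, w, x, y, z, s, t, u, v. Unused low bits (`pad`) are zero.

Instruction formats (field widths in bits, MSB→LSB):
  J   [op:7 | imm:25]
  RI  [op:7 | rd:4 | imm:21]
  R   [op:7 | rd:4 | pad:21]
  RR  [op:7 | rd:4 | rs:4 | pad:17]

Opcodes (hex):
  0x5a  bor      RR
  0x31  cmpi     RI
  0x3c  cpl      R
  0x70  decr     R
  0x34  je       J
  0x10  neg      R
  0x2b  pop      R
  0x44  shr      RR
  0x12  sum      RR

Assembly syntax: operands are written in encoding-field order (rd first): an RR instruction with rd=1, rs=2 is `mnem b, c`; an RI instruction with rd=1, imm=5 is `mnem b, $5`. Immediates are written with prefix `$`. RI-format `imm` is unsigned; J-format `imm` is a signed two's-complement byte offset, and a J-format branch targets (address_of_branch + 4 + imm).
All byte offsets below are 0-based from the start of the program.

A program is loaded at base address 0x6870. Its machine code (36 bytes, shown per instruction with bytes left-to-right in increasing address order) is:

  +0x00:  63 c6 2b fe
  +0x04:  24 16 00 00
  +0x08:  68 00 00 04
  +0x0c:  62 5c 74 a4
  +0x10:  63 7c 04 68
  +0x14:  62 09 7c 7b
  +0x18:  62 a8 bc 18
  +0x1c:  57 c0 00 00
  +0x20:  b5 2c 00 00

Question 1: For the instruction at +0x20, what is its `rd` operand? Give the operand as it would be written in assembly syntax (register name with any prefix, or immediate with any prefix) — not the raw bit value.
@+20  big-endian(b5 2c 00 00) = 0xb52c0000
  op=0xb52c0000>>25=0x5a ⇒ bor (RR)
  rd: (w>>21)&0xf=0x9 → x
  rs: (w>>17)&0xf=0x6 → l

x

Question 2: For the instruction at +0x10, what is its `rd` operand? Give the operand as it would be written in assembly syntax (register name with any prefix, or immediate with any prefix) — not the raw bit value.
z

+0x10: 63 7c 04 68 ⇒ word 0x637c0468 (big)
  opcode bits[31:25]=0x31: cmpi/RI
  rd: (w>>21)&0xf=0xb → z
  imm: (w>>0)&0x1fffff=0x1c0468 → $1836136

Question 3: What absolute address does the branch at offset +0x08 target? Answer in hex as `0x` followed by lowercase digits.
@+08  big-endian(68 00 00 04) = 0x68000004
  op=0x68000004>>25=0x34 ⇒ je (J)
  [24:0] imm=4 = $4
  target = base 0x6870 + off 0x08 + 4 + imm 4 = 0x6880

0x6880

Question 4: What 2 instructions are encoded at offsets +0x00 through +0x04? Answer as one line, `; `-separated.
cmpi u, $404478; sum a, z

off 0x00: read 63 c6 2b fe as big → 0x63c62bfe
  top 7b → 0x31 → cmpi [RI]
  [24:21] rd=14 = u
  [20:0] imm=404478 = $404478
off 0x04: read 24 16 00 00 as big → 0x24160000
  top 7b → 0x12 → sum [RR]
  [24:21] rd=0 = a
  [20:17] rs=11 = z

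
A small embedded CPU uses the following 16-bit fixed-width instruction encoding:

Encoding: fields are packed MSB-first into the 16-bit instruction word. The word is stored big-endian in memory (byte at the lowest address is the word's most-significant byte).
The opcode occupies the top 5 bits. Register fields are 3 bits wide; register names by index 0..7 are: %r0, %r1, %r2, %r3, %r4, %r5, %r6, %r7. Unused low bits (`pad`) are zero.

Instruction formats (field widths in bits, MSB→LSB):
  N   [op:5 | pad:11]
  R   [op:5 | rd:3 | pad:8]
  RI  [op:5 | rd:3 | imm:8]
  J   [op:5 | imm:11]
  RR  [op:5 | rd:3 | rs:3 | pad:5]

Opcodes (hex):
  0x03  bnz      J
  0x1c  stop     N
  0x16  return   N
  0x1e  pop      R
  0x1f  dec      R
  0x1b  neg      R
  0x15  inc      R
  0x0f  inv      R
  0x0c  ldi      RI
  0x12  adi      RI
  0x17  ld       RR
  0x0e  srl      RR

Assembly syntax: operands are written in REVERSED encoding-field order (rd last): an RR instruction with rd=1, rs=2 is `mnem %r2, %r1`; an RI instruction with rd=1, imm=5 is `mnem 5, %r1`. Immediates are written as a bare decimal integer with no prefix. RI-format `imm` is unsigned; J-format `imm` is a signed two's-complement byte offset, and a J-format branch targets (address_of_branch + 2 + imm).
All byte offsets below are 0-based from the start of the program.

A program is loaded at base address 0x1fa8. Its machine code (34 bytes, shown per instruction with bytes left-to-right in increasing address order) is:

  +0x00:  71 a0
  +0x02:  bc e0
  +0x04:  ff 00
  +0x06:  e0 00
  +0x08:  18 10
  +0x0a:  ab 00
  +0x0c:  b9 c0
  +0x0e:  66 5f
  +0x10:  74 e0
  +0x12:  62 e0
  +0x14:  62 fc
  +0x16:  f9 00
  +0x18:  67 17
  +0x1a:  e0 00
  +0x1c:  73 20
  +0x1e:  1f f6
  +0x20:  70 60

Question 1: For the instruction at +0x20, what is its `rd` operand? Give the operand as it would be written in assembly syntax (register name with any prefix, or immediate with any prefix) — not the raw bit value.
@+20  big-endian(70 60) = 0x7060
  opcode bits[15:11]=0xe: srl/RR
  rd@[10:8]=0x0 ⇒ %r0
  rs@[7:5]=0x3 ⇒ %r3

%r0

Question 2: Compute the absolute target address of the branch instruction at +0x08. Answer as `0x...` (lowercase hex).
[08] 18 10 → 0x1810
  top 5b → 0x3 → bnz [J]
  imm@[10:0]=0x10 ⇒ 16
  target = base 0x1fa8 + off 0x08 + 2 + imm 16 = 0x1fc2

0x1fc2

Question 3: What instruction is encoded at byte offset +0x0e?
off 0x0e: read 66 5f as big → 0x665f
  top 5b → 0xc → ldi [RI]
  [10:8] rd=6 = %r6
  [7:0] imm=95 = 95

ldi 95, %r6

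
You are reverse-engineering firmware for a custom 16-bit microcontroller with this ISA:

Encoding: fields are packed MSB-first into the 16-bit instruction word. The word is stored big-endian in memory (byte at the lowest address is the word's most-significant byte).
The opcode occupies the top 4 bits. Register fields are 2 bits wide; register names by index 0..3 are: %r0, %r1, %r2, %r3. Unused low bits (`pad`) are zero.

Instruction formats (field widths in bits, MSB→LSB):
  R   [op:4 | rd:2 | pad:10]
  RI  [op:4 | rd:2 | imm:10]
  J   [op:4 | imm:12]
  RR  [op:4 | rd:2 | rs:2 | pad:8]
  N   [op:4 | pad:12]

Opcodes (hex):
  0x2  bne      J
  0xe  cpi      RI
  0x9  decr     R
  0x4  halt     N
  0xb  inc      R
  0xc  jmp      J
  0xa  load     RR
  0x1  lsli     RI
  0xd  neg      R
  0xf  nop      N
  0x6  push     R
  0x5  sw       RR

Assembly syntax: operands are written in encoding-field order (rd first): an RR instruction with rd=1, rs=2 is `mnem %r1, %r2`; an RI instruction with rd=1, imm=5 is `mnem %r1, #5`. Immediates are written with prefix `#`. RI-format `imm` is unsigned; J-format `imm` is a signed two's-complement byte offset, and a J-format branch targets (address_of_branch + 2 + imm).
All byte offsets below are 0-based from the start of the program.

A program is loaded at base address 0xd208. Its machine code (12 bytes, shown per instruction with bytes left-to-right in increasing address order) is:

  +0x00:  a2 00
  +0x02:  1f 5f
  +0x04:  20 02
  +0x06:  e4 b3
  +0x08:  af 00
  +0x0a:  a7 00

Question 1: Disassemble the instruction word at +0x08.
@+08  big-endian(af 00) = 0xaf00
  top 4b → 0xa → load [RR]
  rd@[11:10]=0x3 ⇒ %r3
  rs@[9:8]=0x3 ⇒ %r3

load %r3, %r3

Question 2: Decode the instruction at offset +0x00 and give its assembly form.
load %r0, %r2

+0x00: a2 00 ⇒ word 0xa200 (big)
  top 4b → 0xa → load [RR]
  rd: (w>>10)&0x3=0x0 → %r0
  rs: (w>>8)&0x3=0x2 → %r2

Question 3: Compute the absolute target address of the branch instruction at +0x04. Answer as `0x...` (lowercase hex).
0xd210

+0x04: 20 02 ⇒ word 0x2002 (big)
  opcode bits[15:12]=0x2: bne/J
  [11:0] imm=2 = #2
  target = base 0xd208 + off 0x04 + 2 + imm 2 = 0xd210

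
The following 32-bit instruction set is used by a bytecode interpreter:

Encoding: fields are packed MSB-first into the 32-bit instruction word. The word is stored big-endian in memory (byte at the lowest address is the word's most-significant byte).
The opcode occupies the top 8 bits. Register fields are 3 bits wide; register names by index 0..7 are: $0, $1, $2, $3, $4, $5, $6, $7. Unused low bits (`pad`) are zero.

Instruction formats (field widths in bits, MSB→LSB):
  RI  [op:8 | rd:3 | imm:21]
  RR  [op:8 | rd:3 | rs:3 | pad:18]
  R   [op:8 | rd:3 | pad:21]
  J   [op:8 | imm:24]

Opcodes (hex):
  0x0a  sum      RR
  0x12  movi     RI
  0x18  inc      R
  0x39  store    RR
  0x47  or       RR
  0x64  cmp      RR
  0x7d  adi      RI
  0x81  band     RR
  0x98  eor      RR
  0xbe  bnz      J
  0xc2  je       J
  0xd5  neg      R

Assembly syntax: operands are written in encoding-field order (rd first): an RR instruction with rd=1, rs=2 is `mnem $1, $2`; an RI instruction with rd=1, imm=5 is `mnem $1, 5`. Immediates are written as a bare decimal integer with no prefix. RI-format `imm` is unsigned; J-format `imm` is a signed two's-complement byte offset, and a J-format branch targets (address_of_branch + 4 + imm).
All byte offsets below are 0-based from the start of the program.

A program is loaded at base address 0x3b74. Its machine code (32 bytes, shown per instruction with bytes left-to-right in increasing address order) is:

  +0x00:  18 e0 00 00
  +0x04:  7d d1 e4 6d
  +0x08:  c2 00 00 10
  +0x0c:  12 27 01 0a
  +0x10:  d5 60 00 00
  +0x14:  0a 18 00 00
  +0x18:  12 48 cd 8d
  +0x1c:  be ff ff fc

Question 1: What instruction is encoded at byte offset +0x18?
off 0x18: read 12 48 cd 8d as big → 0x1248cd8d
  top 8b → 0x12 → movi [RI]
  rd@[23:21]=0x2 ⇒ $2
  imm@[20:0]=0x8cd8d ⇒ 576909

movi $2, 576909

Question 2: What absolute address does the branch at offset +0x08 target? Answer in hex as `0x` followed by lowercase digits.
@+08  big-endian(c2 00 00 10) = 0xc2000010
  op=0xc2000010>>24=0xc2 ⇒ je (J)
  [23:0] imm=16 = 16
  target = base 0x3b74 + off 0x08 + 4 + imm 16 = 0x3b90

0x3b90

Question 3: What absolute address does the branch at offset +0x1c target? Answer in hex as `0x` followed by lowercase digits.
0x3b90

@+1c  big-endian(be ff ff fc) = 0xbefffffc
  top 8b → 0xbe → bnz [J]
  [23:0] imm=16777212 (s24→-4) = -4
  target = base 0x3b74 + off 0x1c + 4 + imm -4 = 0x3b90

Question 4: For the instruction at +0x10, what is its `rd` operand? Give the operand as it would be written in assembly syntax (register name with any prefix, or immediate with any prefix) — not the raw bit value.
$3

+0x10: d5 60 00 00 ⇒ word 0xd5600000 (big)
  top 8b → 0xd5 → neg [R]
  rd@[23:21]=0x3 ⇒ $3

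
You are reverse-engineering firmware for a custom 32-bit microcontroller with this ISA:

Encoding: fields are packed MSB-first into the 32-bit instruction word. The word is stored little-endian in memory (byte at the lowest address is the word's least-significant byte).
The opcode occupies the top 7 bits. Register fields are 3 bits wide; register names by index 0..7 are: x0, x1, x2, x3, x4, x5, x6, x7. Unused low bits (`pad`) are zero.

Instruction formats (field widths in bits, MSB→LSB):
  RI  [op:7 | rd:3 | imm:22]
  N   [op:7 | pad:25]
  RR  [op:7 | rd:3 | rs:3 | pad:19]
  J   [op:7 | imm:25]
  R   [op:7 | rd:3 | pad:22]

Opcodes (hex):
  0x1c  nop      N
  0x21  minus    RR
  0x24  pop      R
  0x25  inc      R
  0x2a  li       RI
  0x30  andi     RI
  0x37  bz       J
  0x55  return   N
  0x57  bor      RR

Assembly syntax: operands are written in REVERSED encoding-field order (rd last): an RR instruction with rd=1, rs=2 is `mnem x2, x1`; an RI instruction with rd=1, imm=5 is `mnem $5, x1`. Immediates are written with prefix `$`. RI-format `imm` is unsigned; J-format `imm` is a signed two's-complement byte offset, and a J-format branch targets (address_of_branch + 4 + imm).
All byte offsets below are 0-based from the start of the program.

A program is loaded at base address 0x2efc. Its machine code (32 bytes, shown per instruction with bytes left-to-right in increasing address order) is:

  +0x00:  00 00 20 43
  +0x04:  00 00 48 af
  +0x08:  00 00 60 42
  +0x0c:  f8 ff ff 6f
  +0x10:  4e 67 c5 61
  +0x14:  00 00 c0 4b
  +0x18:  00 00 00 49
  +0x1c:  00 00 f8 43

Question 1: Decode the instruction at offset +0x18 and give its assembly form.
@+18  little-endian(00 00 00 49) = 0x49000000
  opcode bits[31:25]=0x24: pop/R
  rd@[24:22]=0x4 ⇒ x4

pop x4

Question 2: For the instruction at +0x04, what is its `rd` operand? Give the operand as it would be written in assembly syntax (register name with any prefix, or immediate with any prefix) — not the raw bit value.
x5

+0x04: 00 00 48 af ⇒ word 0xaf480000 (little)
  opcode bits[31:25]=0x57: bor/RR
  [24:22] rd=5 = x5
  [21:19] rs=1 = x1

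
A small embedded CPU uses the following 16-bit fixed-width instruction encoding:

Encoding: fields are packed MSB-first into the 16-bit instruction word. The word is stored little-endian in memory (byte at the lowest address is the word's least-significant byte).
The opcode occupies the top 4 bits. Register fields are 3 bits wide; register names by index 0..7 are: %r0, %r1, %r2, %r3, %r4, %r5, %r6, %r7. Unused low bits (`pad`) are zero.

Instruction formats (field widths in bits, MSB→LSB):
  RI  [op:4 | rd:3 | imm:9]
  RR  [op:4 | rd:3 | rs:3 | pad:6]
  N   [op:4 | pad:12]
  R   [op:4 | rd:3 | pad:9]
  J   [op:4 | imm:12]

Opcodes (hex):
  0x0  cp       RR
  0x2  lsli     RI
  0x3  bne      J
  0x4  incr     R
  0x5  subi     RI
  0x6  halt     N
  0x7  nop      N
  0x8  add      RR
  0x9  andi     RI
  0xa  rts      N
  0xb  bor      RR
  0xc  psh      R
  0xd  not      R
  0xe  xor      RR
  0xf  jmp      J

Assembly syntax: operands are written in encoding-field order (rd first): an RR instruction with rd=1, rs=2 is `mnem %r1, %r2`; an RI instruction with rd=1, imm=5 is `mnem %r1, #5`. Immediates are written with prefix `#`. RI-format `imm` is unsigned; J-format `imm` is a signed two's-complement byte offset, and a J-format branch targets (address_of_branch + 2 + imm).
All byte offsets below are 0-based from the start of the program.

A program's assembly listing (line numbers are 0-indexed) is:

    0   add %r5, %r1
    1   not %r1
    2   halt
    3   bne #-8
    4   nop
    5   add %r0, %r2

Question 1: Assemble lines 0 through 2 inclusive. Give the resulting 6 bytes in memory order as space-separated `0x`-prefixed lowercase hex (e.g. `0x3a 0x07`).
0x40 0x8a 0x00 0xd2 0x00 0x60

L0: add op=0x8:4|rd=5:3|rs=1:3|pad=0:6 ⇒ 0x8a40 ⇒ little 40 8a
L1: not op=0xd:4|rd=1:3|pad=0:9 ⇒ 0xd200 ⇒ little 00 d2
L2: halt op=0x6:4|pad=0:12 ⇒ 0x6000 ⇒ little 00 60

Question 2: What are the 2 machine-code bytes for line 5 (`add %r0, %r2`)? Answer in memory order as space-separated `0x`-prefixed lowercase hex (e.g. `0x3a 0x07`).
0x80 0x80

L5: add op=0x8:4|rd=0:3|rs=2:3|pad=0:6 ⇒ 0x8080 ⇒ little 80 80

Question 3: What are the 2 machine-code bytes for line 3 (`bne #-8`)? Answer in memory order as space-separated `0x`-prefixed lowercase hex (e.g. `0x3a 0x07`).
0xf8 0x3f

3. bne fields op=0x3:4|imm=-8:12 → word 3ff8h → f8 3f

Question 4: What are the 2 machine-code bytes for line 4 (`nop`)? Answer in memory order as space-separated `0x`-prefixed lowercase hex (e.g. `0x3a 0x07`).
0x00 0x70

4. nop fields op=0x7:4|pad=0:12 → word 7000h → 00 70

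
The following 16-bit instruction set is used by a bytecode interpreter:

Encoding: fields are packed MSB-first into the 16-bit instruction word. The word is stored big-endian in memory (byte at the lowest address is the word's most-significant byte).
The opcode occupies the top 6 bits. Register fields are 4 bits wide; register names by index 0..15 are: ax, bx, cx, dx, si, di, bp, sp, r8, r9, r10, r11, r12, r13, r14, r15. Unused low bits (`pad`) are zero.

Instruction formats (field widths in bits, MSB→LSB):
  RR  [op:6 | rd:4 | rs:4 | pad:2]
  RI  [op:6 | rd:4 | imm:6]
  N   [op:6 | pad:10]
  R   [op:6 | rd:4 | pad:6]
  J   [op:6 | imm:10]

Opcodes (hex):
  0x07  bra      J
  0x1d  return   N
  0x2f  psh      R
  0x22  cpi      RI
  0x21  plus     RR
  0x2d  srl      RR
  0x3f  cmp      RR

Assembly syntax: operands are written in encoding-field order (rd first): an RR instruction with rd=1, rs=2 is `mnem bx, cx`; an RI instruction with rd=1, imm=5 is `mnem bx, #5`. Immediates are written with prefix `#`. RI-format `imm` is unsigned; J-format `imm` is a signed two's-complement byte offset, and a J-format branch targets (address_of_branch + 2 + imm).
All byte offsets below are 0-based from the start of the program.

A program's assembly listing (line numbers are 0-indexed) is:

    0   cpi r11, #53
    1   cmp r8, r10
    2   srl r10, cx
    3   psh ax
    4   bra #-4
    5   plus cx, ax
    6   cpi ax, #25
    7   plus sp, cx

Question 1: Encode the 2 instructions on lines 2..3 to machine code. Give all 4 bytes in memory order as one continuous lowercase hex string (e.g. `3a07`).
b688bc00

L2: srl op=0x2d:6|rd=10:4|rs=2:4|pad=0:2 ⇒ 0xb688 ⇒ big b6 88
L3: psh op=0x2f:6|rd=0:4|pad=0:6 ⇒ 0xbc00 ⇒ big bc 00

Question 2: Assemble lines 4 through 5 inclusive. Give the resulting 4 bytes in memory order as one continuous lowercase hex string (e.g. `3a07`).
line 4 (bra): pack op=0x7:6|imm=-4:10 = 0x1ffc; big→ 1f fc
line 5 (plus): pack op=0x21:6|rd=2:4|rs=0:4|pad=0:2 = 0x8480; big→ 84 80

1ffc8480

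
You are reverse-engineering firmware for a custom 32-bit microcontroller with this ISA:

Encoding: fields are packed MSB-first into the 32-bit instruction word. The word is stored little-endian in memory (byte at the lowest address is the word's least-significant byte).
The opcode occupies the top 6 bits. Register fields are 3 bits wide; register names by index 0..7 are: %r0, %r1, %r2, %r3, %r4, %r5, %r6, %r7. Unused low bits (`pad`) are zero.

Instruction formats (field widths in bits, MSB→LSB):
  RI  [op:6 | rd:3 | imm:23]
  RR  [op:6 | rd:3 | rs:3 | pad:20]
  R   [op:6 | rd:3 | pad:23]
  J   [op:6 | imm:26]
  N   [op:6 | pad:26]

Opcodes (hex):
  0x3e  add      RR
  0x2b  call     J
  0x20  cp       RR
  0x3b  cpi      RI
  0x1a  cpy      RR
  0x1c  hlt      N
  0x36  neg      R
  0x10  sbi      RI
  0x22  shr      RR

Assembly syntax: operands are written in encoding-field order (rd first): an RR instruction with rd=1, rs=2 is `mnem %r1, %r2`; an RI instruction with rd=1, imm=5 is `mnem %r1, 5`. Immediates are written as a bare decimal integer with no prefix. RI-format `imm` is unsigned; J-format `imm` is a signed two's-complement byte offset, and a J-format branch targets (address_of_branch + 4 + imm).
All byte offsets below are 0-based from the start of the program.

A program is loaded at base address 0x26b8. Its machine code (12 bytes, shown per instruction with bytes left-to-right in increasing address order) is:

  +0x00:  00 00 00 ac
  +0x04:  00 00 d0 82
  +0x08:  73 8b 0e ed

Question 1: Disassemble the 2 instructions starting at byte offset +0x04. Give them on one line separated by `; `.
off 0x04: read 00 00 d0 82 as little → 0x82d00000
  top 6b → 0x20 → cp [RR]
  rd@[25:23]=0x5 ⇒ %r5
  rs@[22:20]=0x5 ⇒ %r5
off 0x08: read 73 8b 0e ed as little → 0xed0e8b73
  top 6b → 0x3b → cpi [RI]
  rd@[25:23]=0x2 ⇒ %r2
  imm@[22:0]=0xe8b73 ⇒ 953203

cp %r5, %r5; cpi %r2, 953203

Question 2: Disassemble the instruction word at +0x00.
[00] 00 00 00 ac → 0xac000000
  top 6b → 0x2b → call [J]
  imm: (w>>0)&0x3ffffff=0x0 → 0

call 0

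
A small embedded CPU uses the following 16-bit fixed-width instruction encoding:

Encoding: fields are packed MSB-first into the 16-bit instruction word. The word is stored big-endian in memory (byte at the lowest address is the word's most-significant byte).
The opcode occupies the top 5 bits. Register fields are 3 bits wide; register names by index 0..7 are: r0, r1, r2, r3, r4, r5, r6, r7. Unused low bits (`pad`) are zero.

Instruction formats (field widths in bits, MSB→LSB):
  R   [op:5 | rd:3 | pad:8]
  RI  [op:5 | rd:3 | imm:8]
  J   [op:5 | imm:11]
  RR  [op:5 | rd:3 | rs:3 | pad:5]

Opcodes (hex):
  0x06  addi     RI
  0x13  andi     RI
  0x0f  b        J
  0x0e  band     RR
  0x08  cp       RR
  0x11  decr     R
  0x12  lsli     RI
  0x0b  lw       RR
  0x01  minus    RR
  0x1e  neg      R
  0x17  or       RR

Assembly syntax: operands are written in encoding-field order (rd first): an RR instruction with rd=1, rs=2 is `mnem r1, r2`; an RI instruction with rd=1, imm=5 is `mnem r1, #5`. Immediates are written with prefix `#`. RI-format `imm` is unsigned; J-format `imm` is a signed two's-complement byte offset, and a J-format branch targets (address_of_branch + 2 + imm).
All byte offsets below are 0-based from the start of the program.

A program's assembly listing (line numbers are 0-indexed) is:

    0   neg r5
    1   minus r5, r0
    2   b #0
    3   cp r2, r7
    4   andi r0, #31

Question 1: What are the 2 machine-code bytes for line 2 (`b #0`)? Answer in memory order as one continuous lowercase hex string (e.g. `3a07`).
L2: b op=0xf:5|imm=0:11 ⇒ 0x7800 ⇒ big 78 00

7800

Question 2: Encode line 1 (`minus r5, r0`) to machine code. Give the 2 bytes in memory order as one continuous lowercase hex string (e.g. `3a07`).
line 1 (minus): pack op=0x1:5|rd=5:3|rs=0:3|pad=0:5 = 0x0d00; big→ 0d 00

0d00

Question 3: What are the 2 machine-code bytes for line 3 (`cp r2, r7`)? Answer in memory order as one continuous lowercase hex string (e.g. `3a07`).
3. cp fields op=0x8:5|rd=2:3|rs=7:3|pad=0:5 → word 42e0h → 42 e0

42e0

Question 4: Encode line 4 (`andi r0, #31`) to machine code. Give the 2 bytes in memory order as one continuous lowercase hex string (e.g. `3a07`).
L4: andi op=0x13:5|rd=0:3|imm=31:8 ⇒ 0x981f ⇒ big 98 1f

981f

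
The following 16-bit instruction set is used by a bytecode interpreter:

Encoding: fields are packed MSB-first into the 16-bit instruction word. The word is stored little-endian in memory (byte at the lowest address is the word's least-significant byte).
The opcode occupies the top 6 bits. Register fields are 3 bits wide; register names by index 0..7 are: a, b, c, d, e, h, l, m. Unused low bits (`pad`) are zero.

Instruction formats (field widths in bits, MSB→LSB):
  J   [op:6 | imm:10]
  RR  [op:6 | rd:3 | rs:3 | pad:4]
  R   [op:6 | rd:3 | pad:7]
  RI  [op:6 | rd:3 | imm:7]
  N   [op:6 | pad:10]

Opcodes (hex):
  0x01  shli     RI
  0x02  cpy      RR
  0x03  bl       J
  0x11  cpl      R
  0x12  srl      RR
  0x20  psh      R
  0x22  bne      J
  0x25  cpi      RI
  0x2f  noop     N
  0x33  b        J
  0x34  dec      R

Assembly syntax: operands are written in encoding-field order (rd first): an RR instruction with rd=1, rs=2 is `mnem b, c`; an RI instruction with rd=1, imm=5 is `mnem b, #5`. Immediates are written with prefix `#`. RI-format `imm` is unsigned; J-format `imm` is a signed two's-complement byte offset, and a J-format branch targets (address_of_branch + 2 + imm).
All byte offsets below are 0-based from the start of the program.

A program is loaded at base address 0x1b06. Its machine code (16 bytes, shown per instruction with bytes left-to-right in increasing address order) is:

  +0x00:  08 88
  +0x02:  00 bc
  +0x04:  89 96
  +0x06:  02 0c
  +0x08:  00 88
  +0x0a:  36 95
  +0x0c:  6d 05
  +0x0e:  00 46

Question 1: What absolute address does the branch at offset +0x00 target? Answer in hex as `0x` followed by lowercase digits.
+0x00: 08 88 ⇒ word 0x8808 (little)
  op=0x8808>>10=0x22 ⇒ bne (J)
  imm@[9:0]=0x8 ⇒ #8
  target = base 0x1b06 + off 0x00 + 2 + imm 8 = 0x1b10

0x1b10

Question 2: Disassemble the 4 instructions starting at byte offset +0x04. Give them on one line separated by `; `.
cpi h, #9; bl #2; bne #0; cpi c, #54

[04] 89 96 → 0x9689
  op=0x9689>>10=0x25 ⇒ cpi (RI)
  rd: (w>>7)&0x7=0x5 → h
  imm: (w>>0)&0x7f=0x9 → #9
[06] 02 0c → 0x0c02
  op=0x0c02>>10=0x3 ⇒ bl (J)
  imm: (w>>0)&0x3ff=0x2 → #2
[08] 00 88 → 0x8800
  op=0x8800>>10=0x22 ⇒ bne (J)
  imm: (w>>0)&0x3ff=0x0 → #0
[0a] 36 95 → 0x9536
  op=0x9536>>10=0x25 ⇒ cpi (RI)
  rd: (w>>7)&0x7=0x2 → c
  imm: (w>>0)&0x7f=0x36 → #54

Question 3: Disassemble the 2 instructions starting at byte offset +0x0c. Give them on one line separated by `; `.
[0c] 6d 05 → 0x056d
  opcode bits[15:10]=0x1: shli/RI
  [9:7] rd=2 = c
  [6:0] imm=109 = #109
[0e] 00 46 → 0x4600
  opcode bits[15:10]=0x11: cpl/R
  [9:7] rd=4 = e

shli c, #109; cpl e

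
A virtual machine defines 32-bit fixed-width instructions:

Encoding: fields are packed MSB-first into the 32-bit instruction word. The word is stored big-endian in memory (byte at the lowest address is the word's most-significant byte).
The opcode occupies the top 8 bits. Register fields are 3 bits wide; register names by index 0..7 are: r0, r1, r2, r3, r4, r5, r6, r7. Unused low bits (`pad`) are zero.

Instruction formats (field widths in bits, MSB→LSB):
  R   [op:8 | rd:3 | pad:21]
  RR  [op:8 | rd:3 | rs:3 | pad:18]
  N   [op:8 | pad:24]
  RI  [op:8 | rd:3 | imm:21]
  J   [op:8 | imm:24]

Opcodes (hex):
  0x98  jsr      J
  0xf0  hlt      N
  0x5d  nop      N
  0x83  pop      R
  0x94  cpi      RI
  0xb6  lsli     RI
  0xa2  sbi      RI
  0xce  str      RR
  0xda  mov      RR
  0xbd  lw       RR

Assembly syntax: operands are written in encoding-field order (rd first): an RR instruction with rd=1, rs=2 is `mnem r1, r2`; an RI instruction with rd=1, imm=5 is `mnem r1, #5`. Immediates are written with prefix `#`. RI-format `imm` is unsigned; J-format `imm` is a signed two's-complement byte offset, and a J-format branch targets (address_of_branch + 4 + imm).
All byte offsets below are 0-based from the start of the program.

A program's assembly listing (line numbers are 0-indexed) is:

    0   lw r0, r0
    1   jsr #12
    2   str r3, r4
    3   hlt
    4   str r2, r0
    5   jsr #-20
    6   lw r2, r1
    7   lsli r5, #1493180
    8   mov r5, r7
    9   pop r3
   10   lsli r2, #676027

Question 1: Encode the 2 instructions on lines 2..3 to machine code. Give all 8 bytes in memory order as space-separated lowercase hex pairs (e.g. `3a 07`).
2. str fields op=0xce:8|rd=3:3|rs=4:3|pad=0:18 → word ce700000h → ce 70 00 00
3. hlt fields op=0xf0:8|pad=0:24 → word f0000000h → f0 00 00 00

ce 70 00 00 f0 00 00 00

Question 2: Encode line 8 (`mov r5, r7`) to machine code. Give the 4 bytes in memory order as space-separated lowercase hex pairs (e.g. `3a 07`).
line 8 (mov): pack op=0xda:8|rd=5:3|rs=7:3|pad=0:18 = 0xdabc0000; big→ da bc 00 00

da bc 00 00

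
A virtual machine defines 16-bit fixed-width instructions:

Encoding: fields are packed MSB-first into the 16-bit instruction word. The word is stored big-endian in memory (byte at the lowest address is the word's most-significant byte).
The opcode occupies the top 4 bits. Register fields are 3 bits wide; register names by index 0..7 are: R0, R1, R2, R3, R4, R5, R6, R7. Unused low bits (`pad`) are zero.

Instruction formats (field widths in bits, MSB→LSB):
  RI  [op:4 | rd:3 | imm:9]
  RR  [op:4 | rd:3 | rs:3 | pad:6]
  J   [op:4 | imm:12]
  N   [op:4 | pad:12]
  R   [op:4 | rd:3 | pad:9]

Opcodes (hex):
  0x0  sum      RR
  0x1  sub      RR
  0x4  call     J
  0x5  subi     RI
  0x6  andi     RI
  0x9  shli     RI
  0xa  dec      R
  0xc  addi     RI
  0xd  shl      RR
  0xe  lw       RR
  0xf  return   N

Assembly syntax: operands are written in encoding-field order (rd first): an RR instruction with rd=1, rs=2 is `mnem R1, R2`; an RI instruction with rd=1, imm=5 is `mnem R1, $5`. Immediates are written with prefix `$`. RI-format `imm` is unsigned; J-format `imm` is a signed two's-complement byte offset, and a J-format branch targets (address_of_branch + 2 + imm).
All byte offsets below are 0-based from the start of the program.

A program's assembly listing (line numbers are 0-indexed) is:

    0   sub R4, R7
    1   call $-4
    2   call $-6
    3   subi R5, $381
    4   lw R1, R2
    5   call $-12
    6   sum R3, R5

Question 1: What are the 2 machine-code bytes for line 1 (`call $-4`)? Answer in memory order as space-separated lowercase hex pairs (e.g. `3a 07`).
4f fc

line 1 (call): pack op=0x4:4|imm=-4:12 = 0x4ffc; big→ 4f fc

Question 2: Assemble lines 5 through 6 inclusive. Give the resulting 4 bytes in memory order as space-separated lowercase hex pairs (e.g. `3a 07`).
L5: call op=0x4:4|imm=-12:12 ⇒ 0x4ff4 ⇒ big 4f f4
L6: sum op=0x0:4|rd=3:3|rs=5:3|pad=0:6 ⇒ 0x0740 ⇒ big 07 40

4f f4 07 40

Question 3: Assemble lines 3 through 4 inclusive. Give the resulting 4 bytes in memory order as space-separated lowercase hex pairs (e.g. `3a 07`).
line 3 (subi): pack op=0x5:4|rd=5:3|imm=381:9 = 0x5b7d; big→ 5b 7d
line 4 (lw): pack op=0xe:4|rd=1:3|rs=2:3|pad=0:6 = 0xe280; big→ e2 80

5b 7d e2 80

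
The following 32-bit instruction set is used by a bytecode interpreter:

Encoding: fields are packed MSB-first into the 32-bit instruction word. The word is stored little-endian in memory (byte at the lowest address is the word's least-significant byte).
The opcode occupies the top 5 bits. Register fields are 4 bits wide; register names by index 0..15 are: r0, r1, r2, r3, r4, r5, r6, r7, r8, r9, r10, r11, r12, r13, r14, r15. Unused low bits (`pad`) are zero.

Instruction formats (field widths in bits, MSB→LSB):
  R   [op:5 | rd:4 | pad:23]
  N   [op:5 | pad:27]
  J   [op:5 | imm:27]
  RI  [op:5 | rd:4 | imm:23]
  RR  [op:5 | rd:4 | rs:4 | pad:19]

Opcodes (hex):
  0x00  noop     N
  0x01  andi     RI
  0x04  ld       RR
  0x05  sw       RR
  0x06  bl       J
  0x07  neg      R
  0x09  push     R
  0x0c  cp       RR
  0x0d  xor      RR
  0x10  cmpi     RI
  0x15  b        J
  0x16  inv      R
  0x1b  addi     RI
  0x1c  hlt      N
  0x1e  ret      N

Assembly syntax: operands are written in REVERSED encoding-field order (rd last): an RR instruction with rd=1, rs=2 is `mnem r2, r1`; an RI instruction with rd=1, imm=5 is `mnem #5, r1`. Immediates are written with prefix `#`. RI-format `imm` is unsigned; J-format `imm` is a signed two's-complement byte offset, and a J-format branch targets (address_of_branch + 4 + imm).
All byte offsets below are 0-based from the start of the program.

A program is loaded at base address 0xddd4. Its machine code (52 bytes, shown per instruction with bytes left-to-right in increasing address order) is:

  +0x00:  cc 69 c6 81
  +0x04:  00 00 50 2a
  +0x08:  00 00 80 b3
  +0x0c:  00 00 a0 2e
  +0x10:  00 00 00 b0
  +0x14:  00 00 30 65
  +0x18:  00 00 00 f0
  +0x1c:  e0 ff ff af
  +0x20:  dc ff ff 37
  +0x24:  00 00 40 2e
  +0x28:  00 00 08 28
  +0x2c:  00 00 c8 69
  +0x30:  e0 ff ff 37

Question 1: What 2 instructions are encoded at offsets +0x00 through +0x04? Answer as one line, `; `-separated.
@+00  little-endian(cc 69 c6 81) = 0x81c669cc
  opcode bits[31:27]=0x10: cmpi/RI
  rd@[26:23]=0x3 ⇒ r3
  imm@[22:0]=0x4669cc ⇒ #4614604
@+04  little-endian(00 00 50 2a) = 0x2a500000
  opcode bits[31:27]=0x5: sw/RR
  rd@[26:23]=0x4 ⇒ r4
  rs@[22:19]=0xa ⇒ r10

cmpi #4614604, r3; sw r10, r4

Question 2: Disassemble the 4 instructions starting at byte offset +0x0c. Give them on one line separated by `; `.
sw r4, r13; inv r0; cp r6, r10; ret

[0c] 00 00 a0 2e → 0x2ea00000
  opcode bits[31:27]=0x5: sw/RR
  rd: (w>>23)&0xf=0xd → r13
  rs: (w>>19)&0xf=0x4 → r4
[10] 00 00 00 b0 → 0xb0000000
  opcode bits[31:27]=0x16: inv/R
  rd: (w>>23)&0xf=0x0 → r0
[14] 00 00 30 65 → 0x65300000
  opcode bits[31:27]=0xc: cp/RR
  rd: (w>>23)&0xf=0xa → r10
  rs: (w>>19)&0xf=0x6 → r6
[18] 00 00 00 f0 → 0xf0000000
  opcode bits[31:27]=0x1e: ret/N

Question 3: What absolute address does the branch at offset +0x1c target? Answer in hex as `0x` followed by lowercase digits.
off 0x1c: read e0 ff ff af as little → 0xafffffe0
  opcode bits[31:27]=0x15: b/J
  [26:0] imm=134217696 (s27→-32) = #-32
  target = base 0xddd4 + off 0x1c + 4 + imm -32 = 0xddd4

0xddd4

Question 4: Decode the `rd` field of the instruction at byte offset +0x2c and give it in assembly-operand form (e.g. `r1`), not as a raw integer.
r3

[2c] 00 00 c8 69 → 0x69c80000
  opcode bits[31:27]=0xd: xor/RR
  rd: (w>>23)&0xf=0x3 → r3
  rs: (w>>19)&0xf=0x9 → r9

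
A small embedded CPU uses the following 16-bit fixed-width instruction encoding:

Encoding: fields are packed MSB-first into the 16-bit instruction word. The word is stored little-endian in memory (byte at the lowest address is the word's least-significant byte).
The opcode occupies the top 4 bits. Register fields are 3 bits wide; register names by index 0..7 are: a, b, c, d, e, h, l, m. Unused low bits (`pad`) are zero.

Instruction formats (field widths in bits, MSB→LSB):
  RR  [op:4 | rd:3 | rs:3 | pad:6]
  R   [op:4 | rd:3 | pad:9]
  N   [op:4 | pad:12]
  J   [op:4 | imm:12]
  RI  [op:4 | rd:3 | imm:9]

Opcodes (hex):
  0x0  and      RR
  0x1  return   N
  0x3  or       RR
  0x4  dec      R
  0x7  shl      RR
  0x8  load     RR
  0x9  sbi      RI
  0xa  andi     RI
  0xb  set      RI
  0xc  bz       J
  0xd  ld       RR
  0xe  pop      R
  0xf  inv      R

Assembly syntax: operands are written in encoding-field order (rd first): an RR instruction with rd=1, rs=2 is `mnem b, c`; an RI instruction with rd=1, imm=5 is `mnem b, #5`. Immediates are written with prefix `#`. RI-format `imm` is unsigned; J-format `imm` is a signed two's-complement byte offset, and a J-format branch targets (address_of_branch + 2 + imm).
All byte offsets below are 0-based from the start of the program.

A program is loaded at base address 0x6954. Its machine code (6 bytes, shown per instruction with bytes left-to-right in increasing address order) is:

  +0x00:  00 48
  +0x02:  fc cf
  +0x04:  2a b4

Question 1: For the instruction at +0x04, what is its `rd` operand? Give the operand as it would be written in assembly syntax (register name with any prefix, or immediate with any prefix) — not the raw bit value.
+0x04: 2a b4 ⇒ word 0xb42a (little)
  top 4b → 0xb → set [RI]
  rd: (w>>9)&0x7=0x2 → c
  imm: (w>>0)&0x1ff=0x2a → #42

c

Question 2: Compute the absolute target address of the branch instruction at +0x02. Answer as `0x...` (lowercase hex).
0x6954

+0x02: fc cf ⇒ word 0xcffc (little)
  opcode bits[15:12]=0xc: bz/J
  [11:0] imm=4092 (s12→-4) = #-4
  target = base 0x6954 + off 0x02 + 2 + imm -4 = 0x6954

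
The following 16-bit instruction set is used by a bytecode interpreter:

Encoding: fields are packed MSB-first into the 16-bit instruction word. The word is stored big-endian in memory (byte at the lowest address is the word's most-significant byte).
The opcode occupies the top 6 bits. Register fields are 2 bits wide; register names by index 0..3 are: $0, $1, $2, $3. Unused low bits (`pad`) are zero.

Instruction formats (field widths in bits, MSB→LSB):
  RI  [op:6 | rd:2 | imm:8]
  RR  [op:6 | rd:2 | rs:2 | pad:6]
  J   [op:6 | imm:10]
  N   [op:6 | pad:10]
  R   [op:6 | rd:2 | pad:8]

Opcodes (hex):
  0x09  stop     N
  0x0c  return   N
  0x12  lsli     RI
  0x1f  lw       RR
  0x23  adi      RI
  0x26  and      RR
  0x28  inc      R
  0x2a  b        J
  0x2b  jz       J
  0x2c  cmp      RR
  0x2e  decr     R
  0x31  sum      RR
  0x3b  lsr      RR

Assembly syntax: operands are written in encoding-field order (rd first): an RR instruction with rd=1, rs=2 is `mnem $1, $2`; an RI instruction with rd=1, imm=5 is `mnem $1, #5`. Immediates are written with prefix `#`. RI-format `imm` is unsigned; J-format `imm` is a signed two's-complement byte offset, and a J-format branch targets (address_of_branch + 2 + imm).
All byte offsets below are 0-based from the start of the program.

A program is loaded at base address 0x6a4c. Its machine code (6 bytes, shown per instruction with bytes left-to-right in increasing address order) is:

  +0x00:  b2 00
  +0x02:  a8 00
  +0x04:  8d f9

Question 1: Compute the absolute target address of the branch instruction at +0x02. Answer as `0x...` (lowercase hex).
0x6a50

@+02  big-endian(a8 00) = 0xa800
  top 6b → 0x2a → b [J]
  imm@[9:0]=0x0 ⇒ #0
  target = base 0x6a4c + off 0x02 + 2 + imm 0 = 0x6a50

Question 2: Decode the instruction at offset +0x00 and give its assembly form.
off 0x00: read b2 00 as big → 0xb200
  opcode bits[15:10]=0x2c: cmp/RR
  rd: (w>>8)&0x3=0x2 → $2
  rs: (w>>6)&0x3=0x0 → $0

cmp $2, $0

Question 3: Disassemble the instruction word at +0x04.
[04] 8d f9 → 0x8df9
  op=0x8df9>>10=0x23 ⇒ adi (RI)
  [9:8] rd=1 = $1
  [7:0] imm=249 = #249

adi $1, #249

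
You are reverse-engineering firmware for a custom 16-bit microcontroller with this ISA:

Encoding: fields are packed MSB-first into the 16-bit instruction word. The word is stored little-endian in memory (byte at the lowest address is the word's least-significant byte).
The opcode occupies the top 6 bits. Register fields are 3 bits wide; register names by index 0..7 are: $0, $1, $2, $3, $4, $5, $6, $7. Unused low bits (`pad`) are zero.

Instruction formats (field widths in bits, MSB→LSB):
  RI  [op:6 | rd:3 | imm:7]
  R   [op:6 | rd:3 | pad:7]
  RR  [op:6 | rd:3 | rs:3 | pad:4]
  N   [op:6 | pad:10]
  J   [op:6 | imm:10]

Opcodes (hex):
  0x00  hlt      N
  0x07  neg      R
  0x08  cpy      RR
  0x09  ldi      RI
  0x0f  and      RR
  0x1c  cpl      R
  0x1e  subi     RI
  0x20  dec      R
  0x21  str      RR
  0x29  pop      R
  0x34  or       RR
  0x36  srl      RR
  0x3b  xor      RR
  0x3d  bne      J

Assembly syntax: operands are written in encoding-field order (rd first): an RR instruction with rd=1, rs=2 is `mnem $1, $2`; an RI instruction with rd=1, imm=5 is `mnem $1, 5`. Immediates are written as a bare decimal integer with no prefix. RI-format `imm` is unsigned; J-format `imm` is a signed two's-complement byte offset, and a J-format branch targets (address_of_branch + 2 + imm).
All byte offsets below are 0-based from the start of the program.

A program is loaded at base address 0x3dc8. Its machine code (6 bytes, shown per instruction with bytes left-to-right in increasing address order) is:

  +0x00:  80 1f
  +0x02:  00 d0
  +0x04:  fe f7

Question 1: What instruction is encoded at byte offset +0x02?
or $0, $0

off 0x02: read 00 d0 as little → 0xd000
  top 6b → 0x34 → or [RR]
  rd@[9:7]=0x0 ⇒ $0
  rs@[6:4]=0x0 ⇒ $0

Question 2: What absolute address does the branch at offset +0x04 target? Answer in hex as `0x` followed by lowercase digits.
0x3dcc

+0x04: fe f7 ⇒ word 0xf7fe (little)
  top 6b → 0x3d → bne [J]
  imm@[9:0]=0x3fe (s10→-2) ⇒ -2
  target = base 0x3dc8 + off 0x04 + 2 + imm -2 = 0x3dcc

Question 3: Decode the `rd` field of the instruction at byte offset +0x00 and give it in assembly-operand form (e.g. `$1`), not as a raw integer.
off 0x00: read 80 1f as little → 0x1f80
  opcode bits[15:10]=0x7: neg/R
  [9:7] rd=7 = $7

$7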